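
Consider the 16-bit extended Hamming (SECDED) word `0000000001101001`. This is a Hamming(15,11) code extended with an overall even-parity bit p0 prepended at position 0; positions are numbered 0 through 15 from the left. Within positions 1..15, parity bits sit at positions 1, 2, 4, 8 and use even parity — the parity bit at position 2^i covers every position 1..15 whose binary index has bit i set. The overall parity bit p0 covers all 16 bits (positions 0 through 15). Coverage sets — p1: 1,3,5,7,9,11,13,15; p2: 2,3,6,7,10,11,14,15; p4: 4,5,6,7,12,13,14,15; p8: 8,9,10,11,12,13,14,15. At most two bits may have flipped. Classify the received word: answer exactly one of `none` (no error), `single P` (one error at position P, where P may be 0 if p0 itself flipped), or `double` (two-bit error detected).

s1: b1⊕b3⊕b5⊕b7⊕b9⊕b11⊕b13⊕b15 = 0⊕0⊕0⊕0⊕1⊕0⊕0⊕1 = 0
s2: b2⊕b3⊕b6⊕b7⊕b10⊕b11⊕b14⊕b15 = 0⊕0⊕0⊕0⊕1⊕0⊕0⊕1 = 0
s4: b4⊕b5⊕b6⊕b7⊕b12⊕b13⊕b14⊕b15 = 0⊕0⊕0⊕0⊕1⊕0⊕0⊕1 = 0
s8: b8⊕b9⊕b10⊕b11⊕b12⊕b13⊕b14⊕b15 = 0⊕1⊕1⊕0⊕1⊕0⊕0⊕1 = 0
Syndrome (s8...s1) = 0000 → position 0 (no error).
Overall parity (XOR of all 16 bits, including p0): 0⊕0⊕0⊕0⊕0⊕0⊕0⊕0⊕0⊕1⊕1⊕0⊕1⊕0⊕0⊕1 = 0
Overall=0, syndrome position=0 → no error.

none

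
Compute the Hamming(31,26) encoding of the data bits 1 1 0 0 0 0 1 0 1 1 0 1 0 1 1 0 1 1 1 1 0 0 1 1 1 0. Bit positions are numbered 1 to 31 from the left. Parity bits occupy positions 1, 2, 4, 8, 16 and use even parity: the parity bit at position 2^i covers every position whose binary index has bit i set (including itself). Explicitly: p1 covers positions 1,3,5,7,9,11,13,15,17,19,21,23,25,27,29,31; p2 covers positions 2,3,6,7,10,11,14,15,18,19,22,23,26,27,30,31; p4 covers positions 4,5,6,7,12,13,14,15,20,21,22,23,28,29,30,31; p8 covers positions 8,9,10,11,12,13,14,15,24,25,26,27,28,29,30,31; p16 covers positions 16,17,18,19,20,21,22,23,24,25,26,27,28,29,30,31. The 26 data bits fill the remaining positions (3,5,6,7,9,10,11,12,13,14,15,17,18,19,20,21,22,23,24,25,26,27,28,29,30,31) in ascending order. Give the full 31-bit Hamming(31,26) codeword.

Place data bits at non-power-of-two positions: b3=1, b5=1, b6=0, b7=0, b9=0, b10=0, b11=1, b12=0, b13=1, b14=1, b15=0, b17=1, b18=0, b19=1, b20=1, b21=0, b22=1, b23=1, b24=1, b25=1, b26=0, b27=0, b28=1, b29=1, b30=1, b31=0.
p1 = XOR of data positions {3,5,7,9,11,13,15,17,19,21,23,25,27,29,31} = 1⊕1⊕0⊕0⊕1⊕1⊕0⊕1⊕1⊕0⊕1⊕1⊕0⊕1⊕0 = 1
p2 = XOR of data positions {3,6,7,10,11,14,15,18,19,22,23,26,27,30,31} = 1⊕0⊕0⊕0⊕1⊕1⊕0⊕0⊕1⊕1⊕1⊕0⊕0⊕1⊕0 = 1
p4 = XOR of data positions {5,6,7,12,13,14,15,20,21,22,23,28,29,30,31} = 1⊕0⊕0⊕0⊕1⊕1⊕0⊕1⊕0⊕1⊕1⊕1⊕1⊕1⊕0 = 1
p8 = XOR of data positions {9,10,11,12,13,14,15,24,25,26,27,28,29,30,31} = 0⊕0⊕1⊕0⊕1⊕1⊕0⊕1⊕1⊕0⊕0⊕1⊕1⊕1⊕0 = 0
p16 = XOR of data positions {17,18,19,20,21,22,23,24,25,26,27,28,29,30,31} = 1⊕0⊕1⊕1⊕0⊕1⊕1⊕1⊕1⊕0⊕0⊕1⊕1⊕1⊕0 = 0
Codeword b1..b31 = 1111100000101100101101111001110

1111100000101100101101111001110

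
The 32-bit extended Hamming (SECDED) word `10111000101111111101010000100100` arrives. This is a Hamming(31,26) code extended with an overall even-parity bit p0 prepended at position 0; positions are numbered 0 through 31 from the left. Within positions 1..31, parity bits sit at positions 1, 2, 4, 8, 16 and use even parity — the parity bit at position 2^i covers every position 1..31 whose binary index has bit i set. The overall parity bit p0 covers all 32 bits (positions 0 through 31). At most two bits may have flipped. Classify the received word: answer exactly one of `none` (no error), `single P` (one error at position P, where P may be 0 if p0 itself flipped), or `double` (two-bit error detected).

single 12

s1: b1⊕b3⊕b5⊕b7⊕b9⊕b11⊕b13⊕b15⊕b17⊕b19⊕b21⊕b23⊕b25⊕b27⊕b29⊕b31 = 0⊕1⊕0⊕0⊕0⊕1⊕1⊕1⊕1⊕1⊕1⊕0⊕0⊕0⊕1⊕0 = 0
s2: b2⊕b3⊕b6⊕b7⊕b10⊕b11⊕b14⊕b15⊕b18⊕b19⊕b22⊕b23⊕b26⊕b27⊕b30⊕b31 = 1⊕1⊕0⊕0⊕1⊕1⊕1⊕1⊕0⊕1⊕0⊕0⊕1⊕0⊕0⊕0 = 0
s4: b4⊕b5⊕b6⊕b7⊕b12⊕b13⊕b14⊕b15⊕b20⊕b21⊕b22⊕b23⊕b28⊕b29⊕b30⊕b31 = 1⊕0⊕0⊕0⊕1⊕1⊕1⊕1⊕0⊕1⊕0⊕0⊕0⊕1⊕0⊕0 = 1
s8: b8⊕b9⊕b10⊕b11⊕b12⊕b13⊕b14⊕b15⊕b24⊕b25⊕b26⊕b27⊕b28⊕b29⊕b30⊕b31 = 1⊕0⊕1⊕1⊕1⊕1⊕1⊕1⊕0⊕0⊕1⊕0⊕0⊕1⊕0⊕0 = 1
s16: b16⊕b17⊕b18⊕b19⊕b20⊕b21⊕b22⊕b23⊕b24⊕b25⊕b26⊕b27⊕b28⊕b29⊕b30⊕b31 = 1⊕1⊕0⊕1⊕0⊕1⊕0⊕0⊕0⊕0⊕1⊕0⊕0⊕1⊕0⊕0 = 0
Syndrome (s16...s1) = 01100 → position 12.
Overall parity (XOR of all 32 bits, including p0): 1⊕0⊕1⊕1⊕1⊕0⊕0⊕0⊕1⊕0⊕1⊕1⊕1⊕1⊕1⊕1⊕1⊕1⊕0⊕1⊕0⊕1⊕0⊕0⊕0⊕0⊕1⊕0⊕0⊕1⊕0⊕0 = 1
Overall=1, syndrome position=12 → single-bit error at position 12.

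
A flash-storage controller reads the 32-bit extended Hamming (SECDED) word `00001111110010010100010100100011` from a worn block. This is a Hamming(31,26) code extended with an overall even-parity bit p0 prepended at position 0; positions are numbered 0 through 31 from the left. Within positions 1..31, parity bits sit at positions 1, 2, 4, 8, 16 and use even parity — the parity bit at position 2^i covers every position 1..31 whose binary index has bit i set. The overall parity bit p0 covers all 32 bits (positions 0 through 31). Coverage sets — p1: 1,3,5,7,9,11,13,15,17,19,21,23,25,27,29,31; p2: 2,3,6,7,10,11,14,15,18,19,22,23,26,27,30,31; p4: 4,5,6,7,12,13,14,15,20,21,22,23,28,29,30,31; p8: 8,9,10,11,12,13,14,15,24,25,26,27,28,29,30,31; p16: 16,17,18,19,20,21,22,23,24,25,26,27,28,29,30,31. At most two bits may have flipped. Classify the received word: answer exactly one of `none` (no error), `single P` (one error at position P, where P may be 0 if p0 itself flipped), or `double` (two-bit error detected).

s1: b1⊕b3⊕b5⊕b7⊕b9⊕b11⊕b13⊕b15⊕b17⊕b19⊕b21⊕b23⊕b25⊕b27⊕b29⊕b31 = 0⊕0⊕1⊕1⊕1⊕0⊕0⊕1⊕1⊕0⊕1⊕1⊕0⊕0⊕0⊕1 = 0
s2: b2⊕b3⊕b6⊕b7⊕b10⊕b11⊕b14⊕b15⊕b18⊕b19⊕b22⊕b23⊕b26⊕b27⊕b30⊕b31 = 0⊕0⊕1⊕1⊕0⊕0⊕0⊕1⊕0⊕0⊕0⊕1⊕1⊕0⊕1⊕1 = 1
s4: b4⊕b5⊕b6⊕b7⊕b12⊕b13⊕b14⊕b15⊕b20⊕b21⊕b22⊕b23⊕b28⊕b29⊕b30⊕b31 = 1⊕1⊕1⊕1⊕1⊕0⊕0⊕1⊕0⊕1⊕0⊕1⊕0⊕0⊕1⊕1 = 0
s8: b8⊕b9⊕b10⊕b11⊕b12⊕b13⊕b14⊕b15⊕b24⊕b25⊕b26⊕b27⊕b28⊕b29⊕b30⊕b31 = 1⊕1⊕0⊕0⊕1⊕0⊕0⊕1⊕0⊕0⊕1⊕0⊕0⊕0⊕1⊕1 = 1
s16: b16⊕b17⊕b18⊕b19⊕b20⊕b21⊕b22⊕b23⊕b24⊕b25⊕b26⊕b27⊕b28⊕b29⊕b30⊕b31 = 0⊕1⊕0⊕0⊕0⊕1⊕0⊕1⊕0⊕0⊕1⊕0⊕0⊕0⊕1⊕1 = 0
Syndrome (s16...s1) = 01010 → position 10.
Overall parity (XOR of all 32 bits, including p0): 0⊕0⊕0⊕0⊕1⊕1⊕1⊕1⊕1⊕1⊕0⊕0⊕1⊕0⊕0⊕1⊕0⊕1⊕0⊕0⊕0⊕1⊕0⊕1⊕0⊕0⊕1⊕0⊕0⊕0⊕1⊕1 = 0
Overall=0, syndrome position=10 → double-bit error detected (uncorrectable).

double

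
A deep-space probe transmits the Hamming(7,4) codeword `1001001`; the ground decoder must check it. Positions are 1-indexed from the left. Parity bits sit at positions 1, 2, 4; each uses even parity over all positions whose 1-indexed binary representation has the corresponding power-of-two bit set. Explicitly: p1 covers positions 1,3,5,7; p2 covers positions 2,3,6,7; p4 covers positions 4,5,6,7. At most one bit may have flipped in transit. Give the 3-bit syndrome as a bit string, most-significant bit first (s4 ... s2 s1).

s1: b1⊕b3⊕b5⊕b7 = 1⊕0⊕0⊕1 = 0
s2: b2⊕b3⊕b6⊕b7 = 0⊕0⊕0⊕1 = 1
s4: b4⊕b5⊕b6⊕b7 = 1⊕0⊕0⊕1 = 0
Syndrome (s4...s1) = 010 → position 2.

010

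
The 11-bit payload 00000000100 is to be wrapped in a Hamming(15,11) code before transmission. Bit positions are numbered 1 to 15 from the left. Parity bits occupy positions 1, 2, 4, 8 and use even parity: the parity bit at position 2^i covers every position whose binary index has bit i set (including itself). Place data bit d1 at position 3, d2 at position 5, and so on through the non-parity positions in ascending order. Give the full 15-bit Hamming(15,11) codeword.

100100010000100

Place data bits at non-power-of-two positions: b3=0, b5=0, b6=0, b7=0, b9=0, b10=0, b11=0, b12=0, b13=1, b14=0, b15=0.
p1 = XOR of data positions {3,5,7,9,11,13,15} = 0⊕0⊕0⊕0⊕0⊕1⊕0 = 1
p2 = XOR of data positions {3,6,7,10,11,14,15} = 0⊕0⊕0⊕0⊕0⊕0⊕0 = 0
p4 = XOR of data positions {5,6,7,12,13,14,15} = 0⊕0⊕0⊕0⊕1⊕0⊕0 = 1
p8 = XOR of data positions {9,10,11,12,13,14,15} = 0⊕0⊕0⊕0⊕1⊕0⊕0 = 1
Codeword b1..b15 = 100100010000100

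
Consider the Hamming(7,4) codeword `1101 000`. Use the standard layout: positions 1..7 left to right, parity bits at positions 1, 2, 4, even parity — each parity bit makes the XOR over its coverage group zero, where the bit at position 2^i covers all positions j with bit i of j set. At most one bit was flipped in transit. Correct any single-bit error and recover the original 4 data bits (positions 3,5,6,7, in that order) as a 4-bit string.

s1: b1⊕b3⊕b5⊕b7 = 1⊕0⊕0⊕0 = 1
s2: b2⊕b3⊕b6⊕b7 = 1⊕0⊕0⊕0 = 1
s4: b4⊕b5⊕b6⊕b7 = 1⊕0⊕0⊕0 = 1
Syndrome (s4...s1) = 111 → position 7.
Flip bit 7: corrected codeword = 1101001
Data bits at positions 3,5,6,7: 0001

0001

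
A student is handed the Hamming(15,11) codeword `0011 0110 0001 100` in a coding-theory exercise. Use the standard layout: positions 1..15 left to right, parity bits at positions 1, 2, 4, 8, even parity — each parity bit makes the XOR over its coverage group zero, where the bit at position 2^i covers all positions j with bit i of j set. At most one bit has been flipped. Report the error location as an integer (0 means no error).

s1: b1⊕b3⊕b5⊕b7⊕b9⊕b11⊕b13⊕b15 = 0⊕1⊕0⊕1⊕0⊕0⊕1⊕0 = 1
s2: b2⊕b3⊕b6⊕b7⊕b10⊕b11⊕b14⊕b15 = 0⊕1⊕1⊕1⊕0⊕0⊕0⊕0 = 1
s4: b4⊕b5⊕b6⊕b7⊕b12⊕b13⊕b14⊕b15 = 1⊕0⊕1⊕1⊕1⊕1⊕0⊕0 = 1
s8: b8⊕b9⊕b10⊕b11⊕b12⊕b13⊕b14⊕b15 = 0⊕0⊕0⊕0⊕1⊕1⊕0⊕0 = 0
Syndrome (s8...s1) = 0111 → position 7.

7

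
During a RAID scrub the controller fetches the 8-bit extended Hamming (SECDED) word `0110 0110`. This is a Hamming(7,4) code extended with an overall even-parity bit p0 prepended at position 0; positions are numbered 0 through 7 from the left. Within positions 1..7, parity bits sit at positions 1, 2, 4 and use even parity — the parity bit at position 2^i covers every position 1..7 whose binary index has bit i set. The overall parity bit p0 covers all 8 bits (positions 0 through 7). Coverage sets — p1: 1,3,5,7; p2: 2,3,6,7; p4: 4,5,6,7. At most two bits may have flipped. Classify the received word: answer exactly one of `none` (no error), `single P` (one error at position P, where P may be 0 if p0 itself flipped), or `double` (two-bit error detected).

s1: b1⊕b3⊕b5⊕b7 = 1⊕0⊕1⊕0 = 0
s2: b2⊕b3⊕b6⊕b7 = 1⊕0⊕1⊕0 = 0
s4: b4⊕b5⊕b6⊕b7 = 0⊕1⊕1⊕0 = 0
Syndrome (s4...s1) = 000 → position 0 (no error).
Overall parity (XOR of all 8 bits, including p0): 0⊕1⊕1⊕0⊕0⊕1⊕1⊕0 = 0
Overall=0, syndrome position=0 → no error.

none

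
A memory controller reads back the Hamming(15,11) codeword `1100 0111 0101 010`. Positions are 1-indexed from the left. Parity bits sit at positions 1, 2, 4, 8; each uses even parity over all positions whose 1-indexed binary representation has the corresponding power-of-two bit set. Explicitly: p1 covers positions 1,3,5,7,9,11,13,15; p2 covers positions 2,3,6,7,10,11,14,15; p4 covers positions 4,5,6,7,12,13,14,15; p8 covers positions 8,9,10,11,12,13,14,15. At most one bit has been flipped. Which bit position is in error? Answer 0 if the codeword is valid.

2

s1: b1⊕b3⊕b5⊕b7⊕b9⊕b11⊕b13⊕b15 = 1⊕0⊕0⊕1⊕0⊕0⊕0⊕0 = 0
s2: b2⊕b3⊕b6⊕b7⊕b10⊕b11⊕b14⊕b15 = 1⊕0⊕1⊕1⊕1⊕0⊕1⊕0 = 1
s4: b4⊕b5⊕b6⊕b7⊕b12⊕b13⊕b14⊕b15 = 0⊕0⊕1⊕1⊕1⊕0⊕1⊕0 = 0
s8: b8⊕b9⊕b10⊕b11⊕b12⊕b13⊕b14⊕b15 = 1⊕0⊕1⊕0⊕1⊕0⊕1⊕0 = 0
Syndrome (s8...s1) = 0010 → position 2.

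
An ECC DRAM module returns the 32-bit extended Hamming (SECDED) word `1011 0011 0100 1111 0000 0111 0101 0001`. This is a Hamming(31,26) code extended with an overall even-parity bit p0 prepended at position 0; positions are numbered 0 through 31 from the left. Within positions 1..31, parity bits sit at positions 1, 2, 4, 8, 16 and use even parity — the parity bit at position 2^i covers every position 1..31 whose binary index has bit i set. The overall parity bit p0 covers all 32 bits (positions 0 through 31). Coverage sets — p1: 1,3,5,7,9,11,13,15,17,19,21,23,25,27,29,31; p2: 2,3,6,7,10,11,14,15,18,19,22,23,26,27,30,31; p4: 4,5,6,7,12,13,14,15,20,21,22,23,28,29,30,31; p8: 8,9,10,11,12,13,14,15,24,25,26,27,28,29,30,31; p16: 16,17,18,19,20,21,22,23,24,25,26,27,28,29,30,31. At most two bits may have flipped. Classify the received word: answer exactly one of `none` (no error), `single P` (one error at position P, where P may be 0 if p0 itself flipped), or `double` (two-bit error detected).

s1: b1⊕b3⊕b5⊕b7⊕b9⊕b11⊕b13⊕b15⊕b17⊕b19⊕b21⊕b23⊕b25⊕b27⊕b29⊕b31 = 0⊕1⊕0⊕1⊕1⊕0⊕1⊕1⊕0⊕0⊕1⊕1⊕1⊕1⊕0⊕1 = 0
s2: b2⊕b3⊕b6⊕b7⊕b10⊕b11⊕b14⊕b15⊕b18⊕b19⊕b22⊕b23⊕b26⊕b27⊕b30⊕b31 = 1⊕1⊕1⊕1⊕0⊕0⊕1⊕1⊕0⊕0⊕1⊕1⊕0⊕1⊕0⊕1 = 0
s4: b4⊕b5⊕b6⊕b7⊕b12⊕b13⊕b14⊕b15⊕b20⊕b21⊕b22⊕b23⊕b28⊕b29⊕b30⊕b31 = 0⊕0⊕1⊕1⊕1⊕1⊕1⊕1⊕0⊕1⊕1⊕1⊕0⊕0⊕0⊕1 = 0
s8: b8⊕b9⊕b10⊕b11⊕b12⊕b13⊕b14⊕b15⊕b24⊕b25⊕b26⊕b27⊕b28⊕b29⊕b30⊕b31 = 0⊕1⊕0⊕0⊕1⊕1⊕1⊕1⊕0⊕1⊕0⊕1⊕0⊕0⊕0⊕1 = 0
s16: b16⊕b17⊕b18⊕b19⊕b20⊕b21⊕b22⊕b23⊕b24⊕b25⊕b26⊕b27⊕b28⊕b29⊕b30⊕b31 = 0⊕0⊕0⊕0⊕0⊕1⊕1⊕1⊕0⊕1⊕0⊕1⊕0⊕0⊕0⊕1 = 0
Syndrome (s16...s1) = 00000 → position 0 (no error).
Overall parity (XOR of all 32 bits, including p0): 1⊕0⊕1⊕1⊕0⊕0⊕1⊕1⊕0⊕1⊕0⊕0⊕1⊕1⊕1⊕1⊕0⊕0⊕0⊕0⊕0⊕1⊕1⊕1⊕0⊕1⊕0⊕1⊕0⊕0⊕0⊕1 = 0
Overall=0, syndrome position=0 → no error.

none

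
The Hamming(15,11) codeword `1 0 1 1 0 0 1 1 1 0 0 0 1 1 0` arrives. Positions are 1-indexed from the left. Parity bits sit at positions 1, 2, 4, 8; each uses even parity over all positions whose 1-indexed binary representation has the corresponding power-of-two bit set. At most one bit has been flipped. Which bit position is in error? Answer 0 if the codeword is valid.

3

s1: b1⊕b3⊕b5⊕b7⊕b9⊕b11⊕b13⊕b15 = 1⊕1⊕0⊕1⊕1⊕0⊕1⊕0 = 1
s2: b2⊕b3⊕b6⊕b7⊕b10⊕b11⊕b14⊕b15 = 0⊕1⊕0⊕1⊕0⊕0⊕1⊕0 = 1
s4: b4⊕b5⊕b6⊕b7⊕b12⊕b13⊕b14⊕b15 = 1⊕0⊕0⊕1⊕0⊕1⊕1⊕0 = 0
s8: b8⊕b9⊕b10⊕b11⊕b12⊕b13⊕b14⊕b15 = 1⊕1⊕0⊕0⊕0⊕1⊕1⊕0 = 0
Syndrome (s8...s1) = 0011 → position 3.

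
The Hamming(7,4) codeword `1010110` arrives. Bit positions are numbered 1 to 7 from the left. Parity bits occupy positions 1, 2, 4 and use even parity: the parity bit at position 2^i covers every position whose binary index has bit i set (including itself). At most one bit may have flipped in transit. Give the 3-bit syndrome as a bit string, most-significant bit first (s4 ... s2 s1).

001

s1: b1⊕b3⊕b5⊕b7 = 1⊕1⊕1⊕0 = 1
s2: b2⊕b3⊕b6⊕b7 = 0⊕1⊕1⊕0 = 0
s4: b4⊕b5⊕b6⊕b7 = 0⊕1⊕1⊕0 = 0
Syndrome (s4...s1) = 001 → position 1.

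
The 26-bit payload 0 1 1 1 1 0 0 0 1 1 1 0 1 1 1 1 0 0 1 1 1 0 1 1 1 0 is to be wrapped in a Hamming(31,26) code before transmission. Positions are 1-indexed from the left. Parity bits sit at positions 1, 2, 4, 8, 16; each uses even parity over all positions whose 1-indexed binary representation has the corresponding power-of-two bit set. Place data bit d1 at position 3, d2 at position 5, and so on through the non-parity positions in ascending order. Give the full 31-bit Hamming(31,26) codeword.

1001111010001110011110011101110

Place data bits at non-power-of-two positions: b3=0, b5=1, b6=1, b7=1, b9=1, b10=0, b11=0, b12=0, b13=1, b14=1, b15=1, b17=0, b18=1, b19=1, b20=1, b21=1, b22=0, b23=0, b24=1, b25=1, b26=1, b27=0, b28=1, b29=1, b30=1, b31=0.
p1 = XOR of data positions {3,5,7,9,11,13,15,17,19,21,23,25,27,29,31} = 0⊕1⊕1⊕1⊕0⊕1⊕1⊕0⊕1⊕1⊕0⊕1⊕0⊕1⊕0 = 1
p2 = XOR of data positions {3,6,7,10,11,14,15,18,19,22,23,26,27,30,31} = 0⊕1⊕1⊕0⊕0⊕1⊕1⊕1⊕1⊕0⊕0⊕1⊕0⊕1⊕0 = 0
p4 = XOR of data positions {5,6,7,12,13,14,15,20,21,22,23,28,29,30,31} = 1⊕1⊕1⊕0⊕1⊕1⊕1⊕1⊕1⊕0⊕0⊕1⊕1⊕1⊕0 = 1
p8 = XOR of data positions {9,10,11,12,13,14,15,24,25,26,27,28,29,30,31} = 1⊕0⊕0⊕0⊕1⊕1⊕1⊕1⊕1⊕1⊕0⊕1⊕1⊕1⊕0 = 0
p16 = XOR of data positions {17,18,19,20,21,22,23,24,25,26,27,28,29,30,31} = 0⊕1⊕1⊕1⊕1⊕0⊕0⊕1⊕1⊕1⊕0⊕1⊕1⊕1⊕0 = 0
Codeword b1..b31 = 1001111010001110011110011101110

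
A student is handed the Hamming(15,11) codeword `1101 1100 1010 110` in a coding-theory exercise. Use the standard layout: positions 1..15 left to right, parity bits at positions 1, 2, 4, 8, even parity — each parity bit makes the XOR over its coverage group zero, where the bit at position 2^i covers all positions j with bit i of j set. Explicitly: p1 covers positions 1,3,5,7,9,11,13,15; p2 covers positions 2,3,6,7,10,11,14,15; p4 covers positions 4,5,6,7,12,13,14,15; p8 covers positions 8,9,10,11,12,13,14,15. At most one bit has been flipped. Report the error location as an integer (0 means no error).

5

s1: b1⊕b3⊕b5⊕b7⊕b9⊕b11⊕b13⊕b15 = 1⊕0⊕1⊕0⊕1⊕1⊕1⊕0 = 1
s2: b2⊕b3⊕b6⊕b7⊕b10⊕b11⊕b14⊕b15 = 1⊕0⊕1⊕0⊕0⊕1⊕1⊕0 = 0
s4: b4⊕b5⊕b6⊕b7⊕b12⊕b13⊕b14⊕b15 = 1⊕1⊕1⊕0⊕0⊕1⊕1⊕0 = 1
s8: b8⊕b9⊕b10⊕b11⊕b12⊕b13⊕b14⊕b15 = 0⊕1⊕0⊕1⊕0⊕1⊕1⊕0 = 0
Syndrome (s8...s1) = 0101 → position 5.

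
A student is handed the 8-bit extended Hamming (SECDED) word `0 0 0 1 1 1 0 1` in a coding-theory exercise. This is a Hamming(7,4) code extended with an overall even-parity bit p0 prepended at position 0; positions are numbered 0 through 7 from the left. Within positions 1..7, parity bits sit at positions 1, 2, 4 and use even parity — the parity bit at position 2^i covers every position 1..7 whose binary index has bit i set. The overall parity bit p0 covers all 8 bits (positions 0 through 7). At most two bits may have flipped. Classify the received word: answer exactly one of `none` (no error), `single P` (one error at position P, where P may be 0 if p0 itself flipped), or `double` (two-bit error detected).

double

s1: b1⊕b3⊕b5⊕b7 = 0⊕1⊕1⊕1 = 1
s2: b2⊕b3⊕b6⊕b7 = 0⊕1⊕0⊕1 = 0
s4: b4⊕b5⊕b6⊕b7 = 1⊕1⊕0⊕1 = 1
Syndrome (s4...s1) = 101 → position 5.
Overall parity (XOR of all 8 bits, including p0): 0⊕0⊕0⊕1⊕1⊕1⊕0⊕1 = 0
Overall=0, syndrome position=5 → double-bit error detected (uncorrectable).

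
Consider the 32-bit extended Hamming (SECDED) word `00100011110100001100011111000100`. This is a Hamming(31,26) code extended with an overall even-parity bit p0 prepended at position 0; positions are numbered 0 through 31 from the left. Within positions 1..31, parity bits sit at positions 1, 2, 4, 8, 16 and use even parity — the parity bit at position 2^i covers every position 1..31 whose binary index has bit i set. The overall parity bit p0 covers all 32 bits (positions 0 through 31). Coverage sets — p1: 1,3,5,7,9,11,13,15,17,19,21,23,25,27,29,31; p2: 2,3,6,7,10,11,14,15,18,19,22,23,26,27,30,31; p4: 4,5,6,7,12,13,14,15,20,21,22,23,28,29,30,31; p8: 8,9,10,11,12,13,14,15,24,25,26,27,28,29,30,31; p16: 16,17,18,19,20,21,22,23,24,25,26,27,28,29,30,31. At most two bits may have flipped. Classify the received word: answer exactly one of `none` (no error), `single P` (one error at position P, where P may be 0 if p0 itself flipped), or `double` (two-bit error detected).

none

s1: b1⊕b3⊕b5⊕b7⊕b9⊕b11⊕b13⊕b15⊕b17⊕b19⊕b21⊕b23⊕b25⊕b27⊕b29⊕b31 = 0⊕0⊕0⊕1⊕1⊕1⊕0⊕0⊕1⊕0⊕1⊕1⊕1⊕0⊕1⊕0 = 0
s2: b2⊕b3⊕b6⊕b7⊕b10⊕b11⊕b14⊕b15⊕b18⊕b19⊕b22⊕b23⊕b26⊕b27⊕b30⊕b31 = 1⊕0⊕1⊕1⊕0⊕1⊕0⊕0⊕0⊕0⊕1⊕1⊕0⊕0⊕0⊕0 = 0
s4: b4⊕b5⊕b6⊕b7⊕b12⊕b13⊕b14⊕b15⊕b20⊕b21⊕b22⊕b23⊕b28⊕b29⊕b30⊕b31 = 0⊕0⊕1⊕1⊕0⊕0⊕0⊕0⊕0⊕1⊕1⊕1⊕0⊕1⊕0⊕0 = 0
s8: b8⊕b9⊕b10⊕b11⊕b12⊕b13⊕b14⊕b15⊕b24⊕b25⊕b26⊕b27⊕b28⊕b29⊕b30⊕b31 = 1⊕1⊕0⊕1⊕0⊕0⊕0⊕0⊕1⊕1⊕0⊕0⊕0⊕1⊕0⊕0 = 0
s16: b16⊕b17⊕b18⊕b19⊕b20⊕b21⊕b22⊕b23⊕b24⊕b25⊕b26⊕b27⊕b28⊕b29⊕b30⊕b31 = 1⊕1⊕0⊕0⊕0⊕1⊕1⊕1⊕1⊕1⊕0⊕0⊕0⊕1⊕0⊕0 = 0
Syndrome (s16...s1) = 00000 → position 0 (no error).
Overall parity (XOR of all 32 bits, including p0): 0⊕0⊕1⊕0⊕0⊕0⊕1⊕1⊕1⊕1⊕0⊕1⊕0⊕0⊕0⊕0⊕1⊕1⊕0⊕0⊕0⊕1⊕1⊕1⊕1⊕1⊕0⊕0⊕0⊕1⊕0⊕0 = 0
Overall=0, syndrome position=0 → no error.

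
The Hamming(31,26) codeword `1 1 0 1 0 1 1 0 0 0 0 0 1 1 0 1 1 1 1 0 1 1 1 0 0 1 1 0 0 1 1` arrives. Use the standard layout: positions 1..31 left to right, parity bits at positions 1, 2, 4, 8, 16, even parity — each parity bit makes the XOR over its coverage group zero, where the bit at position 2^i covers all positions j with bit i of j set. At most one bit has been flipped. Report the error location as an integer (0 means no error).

17

s1: b1⊕b3⊕b5⊕b7⊕b9⊕b11⊕b13⊕b15⊕b17⊕b19⊕b21⊕b23⊕b25⊕b27⊕b29⊕b31 = 1⊕0⊕0⊕1⊕0⊕0⊕1⊕0⊕1⊕1⊕1⊕1⊕0⊕1⊕0⊕1 = 1
s2: b2⊕b3⊕b6⊕b7⊕b10⊕b11⊕b14⊕b15⊕b18⊕b19⊕b22⊕b23⊕b26⊕b27⊕b30⊕b31 = 1⊕0⊕1⊕1⊕0⊕0⊕1⊕0⊕1⊕1⊕1⊕1⊕1⊕1⊕1⊕1 = 0
s4: b4⊕b5⊕b6⊕b7⊕b12⊕b13⊕b14⊕b15⊕b20⊕b21⊕b22⊕b23⊕b28⊕b29⊕b30⊕b31 = 1⊕0⊕1⊕1⊕0⊕1⊕1⊕0⊕0⊕1⊕1⊕1⊕0⊕0⊕1⊕1 = 0
s8: b8⊕b9⊕b10⊕b11⊕b12⊕b13⊕b14⊕b15⊕b24⊕b25⊕b26⊕b27⊕b28⊕b29⊕b30⊕b31 = 0⊕0⊕0⊕0⊕0⊕1⊕1⊕0⊕0⊕0⊕1⊕1⊕0⊕0⊕1⊕1 = 0
s16: b16⊕b17⊕b18⊕b19⊕b20⊕b21⊕b22⊕b23⊕b24⊕b25⊕b26⊕b27⊕b28⊕b29⊕b30⊕b31 = 1⊕1⊕1⊕1⊕0⊕1⊕1⊕1⊕0⊕0⊕1⊕1⊕0⊕0⊕1⊕1 = 1
Syndrome (s16...s1) = 10001 → position 17.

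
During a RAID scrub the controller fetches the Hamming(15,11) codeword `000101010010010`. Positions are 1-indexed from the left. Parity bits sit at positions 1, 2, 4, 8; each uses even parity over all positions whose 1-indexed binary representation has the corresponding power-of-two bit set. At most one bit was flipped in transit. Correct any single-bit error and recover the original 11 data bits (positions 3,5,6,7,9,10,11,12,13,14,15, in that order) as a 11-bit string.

s1: b1⊕b3⊕b5⊕b7⊕b9⊕b11⊕b13⊕b15 = 0⊕0⊕0⊕0⊕0⊕1⊕0⊕0 = 1
s2: b2⊕b3⊕b6⊕b7⊕b10⊕b11⊕b14⊕b15 = 0⊕0⊕1⊕0⊕0⊕1⊕1⊕0 = 1
s4: b4⊕b5⊕b6⊕b7⊕b12⊕b13⊕b14⊕b15 = 1⊕0⊕1⊕0⊕0⊕0⊕1⊕0 = 1
s8: b8⊕b9⊕b10⊕b11⊕b12⊕b13⊕b14⊕b15 = 1⊕0⊕0⊕1⊕0⊕0⊕1⊕0 = 1
Syndrome (s8...s1) = 1111 → position 15.
Flip bit 15: corrected codeword = 000101010010011
Data bits at positions 3,5,6,7,9,10,11,12,13,14,15: 00100010011

00100010011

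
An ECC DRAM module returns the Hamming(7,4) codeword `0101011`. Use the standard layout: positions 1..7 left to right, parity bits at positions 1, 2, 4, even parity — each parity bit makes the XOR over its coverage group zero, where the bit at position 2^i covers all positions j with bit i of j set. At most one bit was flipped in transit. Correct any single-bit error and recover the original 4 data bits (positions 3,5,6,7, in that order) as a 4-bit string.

s1: b1⊕b3⊕b5⊕b7 = 0⊕0⊕0⊕1 = 1
s2: b2⊕b3⊕b6⊕b7 = 1⊕0⊕1⊕1 = 1
s4: b4⊕b5⊕b6⊕b7 = 1⊕0⊕1⊕1 = 1
Syndrome (s4...s1) = 111 → position 7.
Flip bit 7: corrected codeword = 0101010
Data bits at positions 3,5,6,7: 0010

0010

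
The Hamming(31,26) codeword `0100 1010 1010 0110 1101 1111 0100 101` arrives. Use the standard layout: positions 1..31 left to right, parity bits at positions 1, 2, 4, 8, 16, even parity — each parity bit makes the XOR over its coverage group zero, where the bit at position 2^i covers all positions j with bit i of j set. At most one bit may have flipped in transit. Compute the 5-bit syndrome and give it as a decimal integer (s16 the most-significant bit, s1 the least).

s1: b1⊕b3⊕b5⊕b7⊕b9⊕b11⊕b13⊕b15⊕b17⊕b19⊕b21⊕b23⊕b25⊕b27⊕b29⊕b31 = 0⊕0⊕1⊕1⊕1⊕1⊕0⊕1⊕1⊕0⊕1⊕1⊕0⊕0⊕1⊕1 = 0
s2: b2⊕b3⊕b6⊕b7⊕b10⊕b11⊕b14⊕b15⊕b18⊕b19⊕b22⊕b23⊕b26⊕b27⊕b30⊕b31 = 1⊕0⊕0⊕1⊕0⊕1⊕1⊕1⊕1⊕0⊕1⊕1⊕1⊕0⊕0⊕1 = 0
s4: b4⊕b5⊕b6⊕b7⊕b12⊕b13⊕b14⊕b15⊕b20⊕b21⊕b22⊕b23⊕b28⊕b29⊕b30⊕b31 = 0⊕1⊕0⊕1⊕0⊕0⊕1⊕1⊕1⊕1⊕1⊕1⊕0⊕1⊕0⊕1 = 0
s8: b8⊕b9⊕b10⊕b11⊕b12⊕b13⊕b14⊕b15⊕b24⊕b25⊕b26⊕b27⊕b28⊕b29⊕b30⊕b31 = 0⊕1⊕0⊕1⊕0⊕0⊕1⊕1⊕1⊕0⊕1⊕0⊕0⊕1⊕0⊕1 = 0
s16: b16⊕b17⊕b18⊕b19⊕b20⊕b21⊕b22⊕b23⊕b24⊕b25⊕b26⊕b27⊕b28⊕b29⊕b30⊕b31 = 0⊕1⊕1⊕0⊕1⊕1⊕1⊕1⊕1⊕0⊕1⊕0⊕0⊕1⊕0⊕1 = 0
Syndrome (s16...s1) = 00000 → position 0 (no error).

0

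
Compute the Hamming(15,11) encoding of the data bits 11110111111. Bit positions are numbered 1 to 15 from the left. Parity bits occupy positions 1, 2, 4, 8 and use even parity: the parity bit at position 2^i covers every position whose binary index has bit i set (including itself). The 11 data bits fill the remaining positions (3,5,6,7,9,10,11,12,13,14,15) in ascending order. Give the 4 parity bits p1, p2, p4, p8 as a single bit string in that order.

Place data bits at non-power-of-two positions: b3=1, b5=1, b6=1, b7=1, b9=0, b10=1, b11=1, b12=1, b13=1, b14=1, b15=1.
p1 = XOR of data positions {3,5,7,9,11,13,15} = 1⊕1⊕1⊕0⊕1⊕1⊕1 = 0
p2 = XOR of data positions {3,6,7,10,11,14,15} = 1⊕1⊕1⊕1⊕1⊕1⊕1 = 1
p4 = XOR of data positions {5,6,7,12,13,14,15} = 1⊕1⊕1⊕1⊕1⊕1⊕1 = 1
p8 = XOR of data positions {9,10,11,12,13,14,15} = 0⊕1⊕1⊕1⊕1⊕1⊕1 = 0
Parity bits p1,p2,p4,p8 = 0110

0110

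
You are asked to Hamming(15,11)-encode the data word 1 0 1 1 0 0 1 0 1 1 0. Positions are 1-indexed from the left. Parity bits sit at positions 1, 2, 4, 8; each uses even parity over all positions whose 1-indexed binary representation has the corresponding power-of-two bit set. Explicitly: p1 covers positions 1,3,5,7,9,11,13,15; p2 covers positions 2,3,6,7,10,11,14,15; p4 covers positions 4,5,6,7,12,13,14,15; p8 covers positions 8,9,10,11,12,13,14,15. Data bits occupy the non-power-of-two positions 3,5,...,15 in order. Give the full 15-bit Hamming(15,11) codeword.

Place data bits at non-power-of-two positions: b3=1, b5=0, b6=1, b7=1, b9=0, b10=0, b11=1, b12=0, b13=1, b14=1, b15=0.
p1 = XOR of data positions {3,5,7,9,11,13,15} = 1⊕0⊕1⊕0⊕1⊕1⊕0 = 0
p2 = XOR of data positions {3,6,7,10,11,14,15} = 1⊕1⊕1⊕0⊕1⊕1⊕0 = 1
p4 = XOR of data positions {5,6,7,12,13,14,15} = 0⊕1⊕1⊕0⊕1⊕1⊕0 = 0
p8 = XOR of data positions {9,10,11,12,13,14,15} = 0⊕0⊕1⊕0⊕1⊕1⊕0 = 1
Codeword b1..b15 = 011001110010110

011001110010110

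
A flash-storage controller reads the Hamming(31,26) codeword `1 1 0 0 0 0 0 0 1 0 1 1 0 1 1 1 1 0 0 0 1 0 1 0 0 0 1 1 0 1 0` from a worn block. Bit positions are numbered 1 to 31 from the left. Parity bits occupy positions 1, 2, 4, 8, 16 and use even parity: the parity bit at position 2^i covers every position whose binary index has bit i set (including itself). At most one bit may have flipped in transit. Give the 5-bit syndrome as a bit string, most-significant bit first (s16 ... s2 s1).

s1: b1⊕b3⊕b5⊕b7⊕b9⊕b11⊕b13⊕b15⊕b17⊕b19⊕b21⊕b23⊕b25⊕b27⊕b29⊕b31 = 1⊕0⊕0⊕0⊕1⊕1⊕0⊕1⊕1⊕0⊕1⊕1⊕0⊕1⊕0⊕0 = 0
s2: b2⊕b3⊕b6⊕b7⊕b10⊕b11⊕b14⊕b15⊕b18⊕b19⊕b22⊕b23⊕b26⊕b27⊕b30⊕b31 = 1⊕0⊕0⊕0⊕0⊕1⊕1⊕1⊕0⊕0⊕0⊕1⊕0⊕1⊕1⊕0 = 1
s4: b4⊕b5⊕b6⊕b7⊕b12⊕b13⊕b14⊕b15⊕b20⊕b21⊕b22⊕b23⊕b28⊕b29⊕b30⊕b31 = 0⊕0⊕0⊕0⊕1⊕0⊕1⊕1⊕0⊕1⊕0⊕1⊕1⊕0⊕1⊕0 = 1
s8: b8⊕b9⊕b10⊕b11⊕b12⊕b13⊕b14⊕b15⊕b24⊕b25⊕b26⊕b27⊕b28⊕b29⊕b30⊕b31 = 0⊕1⊕0⊕1⊕1⊕0⊕1⊕1⊕0⊕0⊕0⊕1⊕1⊕0⊕1⊕0 = 0
s16: b16⊕b17⊕b18⊕b19⊕b20⊕b21⊕b22⊕b23⊕b24⊕b25⊕b26⊕b27⊕b28⊕b29⊕b30⊕b31 = 1⊕1⊕0⊕0⊕0⊕1⊕0⊕1⊕0⊕0⊕0⊕1⊕1⊕0⊕1⊕0 = 1
Syndrome (s16...s1) = 10110 → position 22.

10110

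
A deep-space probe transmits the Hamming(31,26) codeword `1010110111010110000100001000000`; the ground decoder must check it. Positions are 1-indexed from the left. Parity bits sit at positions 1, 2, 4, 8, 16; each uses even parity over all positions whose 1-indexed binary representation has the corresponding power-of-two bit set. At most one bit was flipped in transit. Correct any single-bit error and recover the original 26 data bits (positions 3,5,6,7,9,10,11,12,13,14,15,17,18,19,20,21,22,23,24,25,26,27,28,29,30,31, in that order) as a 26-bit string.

11101001011000100001000000

s1: b1⊕b3⊕b5⊕b7⊕b9⊕b11⊕b13⊕b15⊕b17⊕b19⊕b21⊕b23⊕b25⊕b27⊕b29⊕b31 = 1⊕1⊕1⊕0⊕1⊕0⊕0⊕1⊕0⊕0⊕0⊕0⊕1⊕0⊕0⊕0 = 0
s2: b2⊕b3⊕b6⊕b7⊕b10⊕b11⊕b14⊕b15⊕b18⊕b19⊕b22⊕b23⊕b26⊕b27⊕b30⊕b31 = 0⊕1⊕1⊕0⊕1⊕0⊕1⊕1⊕0⊕0⊕0⊕0⊕0⊕0⊕0⊕0 = 1
s4: b4⊕b5⊕b6⊕b7⊕b12⊕b13⊕b14⊕b15⊕b20⊕b21⊕b22⊕b23⊕b28⊕b29⊕b30⊕b31 = 0⊕1⊕1⊕0⊕1⊕0⊕1⊕1⊕1⊕0⊕0⊕0⊕0⊕0⊕0⊕0 = 0
s8: b8⊕b9⊕b10⊕b11⊕b12⊕b13⊕b14⊕b15⊕b24⊕b25⊕b26⊕b27⊕b28⊕b29⊕b30⊕b31 = 1⊕1⊕1⊕0⊕1⊕0⊕1⊕1⊕0⊕1⊕0⊕0⊕0⊕0⊕0⊕0 = 1
s16: b16⊕b17⊕b18⊕b19⊕b20⊕b21⊕b22⊕b23⊕b24⊕b25⊕b26⊕b27⊕b28⊕b29⊕b30⊕b31 = 0⊕0⊕0⊕0⊕1⊕0⊕0⊕0⊕0⊕1⊕0⊕0⊕0⊕0⊕0⊕0 = 0
Syndrome (s16...s1) = 01010 → position 10.
Flip bit 10: corrected codeword = 1010110110010110000100001000000
Data bits at positions 3,5,6,7,9,10,11,12,13,14,15,17,18,19,20,21,22,23,24,25,26,27,28,29,30,31: 11101001011000100001000000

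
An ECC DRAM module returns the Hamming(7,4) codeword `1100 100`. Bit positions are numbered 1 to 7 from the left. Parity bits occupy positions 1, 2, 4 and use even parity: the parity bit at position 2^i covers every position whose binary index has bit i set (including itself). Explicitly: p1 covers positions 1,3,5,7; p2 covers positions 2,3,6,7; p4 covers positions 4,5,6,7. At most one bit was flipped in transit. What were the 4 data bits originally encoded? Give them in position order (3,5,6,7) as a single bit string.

s1: b1⊕b3⊕b5⊕b7 = 1⊕0⊕1⊕0 = 0
s2: b2⊕b3⊕b6⊕b7 = 1⊕0⊕0⊕0 = 1
s4: b4⊕b5⊕b6⊕b7 = 0⊕1⊕0⊕0 = 1
Syndrome (s4...s1) = 110 → position 6.
Flip bit 6: corrected codeword = 1100110
Data bits at positions 3,5,6,7: 0110

0110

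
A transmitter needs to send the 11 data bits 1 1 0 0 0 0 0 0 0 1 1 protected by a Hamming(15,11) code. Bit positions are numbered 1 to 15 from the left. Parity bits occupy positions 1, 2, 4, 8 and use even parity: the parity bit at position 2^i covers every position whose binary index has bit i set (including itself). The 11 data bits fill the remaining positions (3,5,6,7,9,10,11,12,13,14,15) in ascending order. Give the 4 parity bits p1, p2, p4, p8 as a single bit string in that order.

1110

Place data bits at non-power-of-two positions: b3=1, b5=1, b6=0, b7=0, b9=0, b10=0, b11=0, b12=0, b13=0, b14=1, b15=1.
p1 = XOR of data positions {3,5,7,9,11,13,15} = 1⊕1⊕0⊕0⊕0⊕0⊕1 = 1
p2 = XOR of data positions {3,6,7,10,11,14,15} = 1⊕0⊕0⊕0⊕0⊕1⊕1 = 1
p4 = XOR of data positions {5,6,7,12,13,14,15} = 1⊕0⊕0⊕0⊕0⊕1⊕1 = 1
p8 = XOR of data positions {9,10,11,12,13,14,15} = 0⊕0⊕0⊕0⊕0⊕1⊕1 = 0
Parity bits p1,p2,p4,p8 = 1110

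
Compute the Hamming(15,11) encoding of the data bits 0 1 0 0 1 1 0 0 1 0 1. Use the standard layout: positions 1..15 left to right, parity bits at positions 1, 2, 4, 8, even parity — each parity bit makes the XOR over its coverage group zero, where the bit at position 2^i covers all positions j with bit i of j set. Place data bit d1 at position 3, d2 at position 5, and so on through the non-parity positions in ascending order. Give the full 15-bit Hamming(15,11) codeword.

Place data bits at non-power-of-two positions: b3=0, b5=1, b6=0, b7=0, b9=1, b10=1, b11=0, b12=0, b13=1, b14=0, b15=1.
p1 = XOR of data positions {3,5,7,9,11,13,15} = 0⊕1⊕0⊕1⊕0⊕1⊕1 = 0
p2 = XOR of data positions {3,6,7,10,11,14,15} = 0⊕0⊕0⊕1⊕0⊕0⊕1 = 0
p4 = XOR of data positions {5,6,7,12,13,14,15} = 1⊕0⊕0⊕0⊕1⊕0⊕1 = 1
p8 = XOR of data positions {9,10,11,12,13,14,15} = 1⊕1⊕0⊕0⊕1⊕0⊕1 = 0
Codeword b1..b15 = 000110001100101

000110001100101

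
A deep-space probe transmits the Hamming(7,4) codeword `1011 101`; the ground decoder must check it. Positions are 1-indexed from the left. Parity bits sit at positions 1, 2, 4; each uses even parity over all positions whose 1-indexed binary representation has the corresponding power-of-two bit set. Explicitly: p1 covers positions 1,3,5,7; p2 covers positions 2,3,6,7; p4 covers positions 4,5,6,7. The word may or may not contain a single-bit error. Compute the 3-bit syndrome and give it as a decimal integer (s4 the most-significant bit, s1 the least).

s1: b1⊕b3⊕b5⊕b7 = 1⊕1⊕1⊕1 = 0
s2: b2⊕b3⊕b6⊕b7 = 0⊕1⊕0⊕1 = 0
s4: b4⊕b5⊕b6⊕b7 = 1⊕1⊕0⊕1 = 1
Syndrome (s4...s1) = 100 → position 4.

4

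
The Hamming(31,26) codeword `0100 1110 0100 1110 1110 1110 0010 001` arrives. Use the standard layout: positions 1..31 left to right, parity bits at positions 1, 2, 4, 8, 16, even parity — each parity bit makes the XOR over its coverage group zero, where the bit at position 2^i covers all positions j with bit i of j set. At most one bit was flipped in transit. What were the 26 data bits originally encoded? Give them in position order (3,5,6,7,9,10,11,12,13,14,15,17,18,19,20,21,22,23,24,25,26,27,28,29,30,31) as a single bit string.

01110100111111011100010001

s1: b1⊕b3⊕b5⊕b7⊕b9⊕b11⊕b13⊕b15⊕b17⊕b19⊕b21⊕b23⊕b25⊕b27⊕b29⊕b31 = 0⊕0⊕1⊕1⊕0⊕0⊕1⊕1⊕1⊕1⊕1⊕1⊕0⊕1⊕0⊕1 = 0
s2: b2⊕b3⊕b6⊕b7⊕b10⊕b11⊕b14⊕b15⊕b18⊕b19⊕b22⊕b23⊕b26⊕b27⊕b30⊕b31 = 1⊕0⊕1⊕1⊕1⊕0⊕1⊕1⊕1⊕1⊕1⊕1⊕0⊕1⊕0⊕1 = 0
s4: b4⊕b5⊕b6⊕b7⊕b12⊕b13⊕b14⊕b15⊕b20⊕b21⊕b22⊕b23⊕b28⊕b29⊕b30⊕b31 = 0⊕1⊕1⊕1⊕0⊕1⊕1⊕1⊕0⊕1⊕1⊕1⊕0⊕0⊕0⊕1 = 0
s8: b8⊕b9⊕b10⊕b11⊕b12⊕b13⊕b14⊕b15⊕b24⊕b25⊕b26⊕b27⊕b28⊕b29⊕b30⊕b31 = 0⊕0⊕1⊕0⊕0⊕1⊕1⊕1⊕0⊕0⊕0⊕1⊕0⊕0⊕0⊕1 = 0
s16: b16⊕b17⊕b18⊕b19⊕b20⊕b21⊕b22⊕b23⊕b24⊕b25⊕b26⊕b27⊕b28⊕b29⊕b30⊕b31 = 0⊕1⊕1⊕1⊕0⊕1⊕1⊕1⊕0⊕0⊕0⊕1⊕0⊕0⊕0⊕1 = 0
Syndrome (s16...s1) = 00000 → position 0 (no error).
No correction needed.
Data bits at positions 3,5,6,7,9,10,11,12,13,14,15,17,18,19,20,21,22,23,24,25,26,27,28,29,30,31: 01110100111111011100010001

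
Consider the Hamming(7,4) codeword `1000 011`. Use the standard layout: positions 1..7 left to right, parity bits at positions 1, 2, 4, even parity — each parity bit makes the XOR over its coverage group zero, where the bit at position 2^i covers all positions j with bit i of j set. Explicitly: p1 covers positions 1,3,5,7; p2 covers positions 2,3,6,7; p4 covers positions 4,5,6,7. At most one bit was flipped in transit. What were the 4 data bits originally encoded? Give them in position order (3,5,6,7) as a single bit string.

0011

s1: b1⊕b3⊕b5⊕b7 = 1⊕0⊕0⊕1 = 0
s2: b2⊕b3⊕b6⊕b7 = 0⊕0⊕1⊕1 = 0
s4: b4⊕b5⊕b6⊕b7 = 0⊕0⊕1⊕1 = 0
Syndrome (s4...s1) = 000 → position 0 (no error).
No correction needed.
Data bits at positions 3,5,6,7: 0011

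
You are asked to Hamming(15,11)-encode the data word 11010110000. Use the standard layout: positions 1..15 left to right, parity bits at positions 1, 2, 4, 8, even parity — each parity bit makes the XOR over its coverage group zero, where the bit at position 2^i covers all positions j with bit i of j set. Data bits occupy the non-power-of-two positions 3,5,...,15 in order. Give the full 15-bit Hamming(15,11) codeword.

001010100110000

Place data bits at non-power-of-two positions: b3=1, b5=1, b6=0, b7=1, b9=0, b10=1, b11=1, b12=0, b13=0, b14=0, b15=0.
p1 = XOR of data positions {3,5,7,9,11,13,15} = 1⊕1⊕1⊕0⊕1⊕0⊕0 = 0
p2 = XOR of data positions {3,6,7,10,11,14,15} = 1⊕0⊕1⊕1⊕1⊕0⊕0 = 0
p4 = XOR of data positions {5,6,7,12,13,14,15} = 1⊕0⊕1⊕0⊕0⊕0⊕0 = 0
p8 = XOR of data positions {9,10,11,12,13,14,15} = 0⊕1⊕1⊕0⊕0⊕0⊕0 = 0
Codeword b1..b15 = 001010100110000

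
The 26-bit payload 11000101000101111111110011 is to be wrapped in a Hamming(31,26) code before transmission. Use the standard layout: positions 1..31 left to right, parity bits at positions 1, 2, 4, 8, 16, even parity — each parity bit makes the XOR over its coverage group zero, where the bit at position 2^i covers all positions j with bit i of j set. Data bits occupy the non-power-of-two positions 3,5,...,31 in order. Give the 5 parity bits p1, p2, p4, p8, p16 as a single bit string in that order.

Place data bits at non-power-of-two positions: b3=1, b5=1, b6=0, b7=0, b9=0, b10=1, b11=0, b12=1, b13=0, b14=0, b15=0, b17=1, b18=0, b19=1, b20=1, b21=1, b22=1, b23=1, b24=1, b25=1, b26=1, b27=1, b28=0, b29=0, b30=1, b31=1.
p1 = XOR of data positions {3,5,7,9,11,13,15,17,19,21,23,25,27,29,31} = 1⊕1⊕0⊕0⊕0⊕0⊕0⊕1⊕1⊕1⊕1⊕1⊕1⊕0⊕1 = 1
p2 = XOR of data positions {3,6,7,10,11,14,15,18,19,22,23,26,27,30,31} = 1⊕0⊕0⊕1⊕0⊕0⊕0⊕0⊕1⊕1⊕1⊕1⊕1⊕1⊕1 = 1
p4 = XOR of data positions {5,6,7,12,13,14,15,20,21,22,23,28,29,30,31} = 1⊕0⊕0⊕1⊕0⊕0⊕0⊕1⊕1⊕1⊕1⊕0⊕0⊕1⊕1 = 0
p8 = XOR of data positions {9,10,11,12,13,14,15,24,25,26,27,28,29,30,31} = 0⊕1⊕0⊕1⊕0⊕0⊕0⊕1⊕1⊕1⊕1⊕0⊕0⊕1⊕1 = 0
p16 = XOR of data positions {17,18,19,20,21,22,23,24,25,26,27,28,29,30,31} = 1⊕0⊕1⊕1⊕1⊕1⊕1⊕1⊕1⊕1⊕1⊕0⊕0⊕1⊕1 = 0
Parity bits p1,p2,p4,p8,p16 = 11000

11000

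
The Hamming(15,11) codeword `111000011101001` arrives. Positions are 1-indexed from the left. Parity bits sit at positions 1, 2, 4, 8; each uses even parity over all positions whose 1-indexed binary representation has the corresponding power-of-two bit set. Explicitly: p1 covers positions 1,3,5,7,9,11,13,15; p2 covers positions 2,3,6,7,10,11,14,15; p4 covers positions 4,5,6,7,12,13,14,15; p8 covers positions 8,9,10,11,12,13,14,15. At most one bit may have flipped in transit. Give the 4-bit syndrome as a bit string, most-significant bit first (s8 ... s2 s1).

1000

s1: b1⊕b3⊕b5⊕b7⊕b9⊕b11⊕b13⊕b15 = 1⊕1⊕0⊕0⊕1⊕0⊕0⊕1 = 0
s2: b2⊕b3⊕b6⊕b7⊕b10⊕b11⊕b14⊕b15 = 1⊕1⊕0⊕0⊕1⊕0⊕0⊕1 = 0
s4: b4⊕b5⊕b6⊕b7⊕b12⊕b13⊕b14⊕b15 = 0⊕0⊕0⊕0⊕1⊕0⊕0⊕1 = 0
s8: b8⊕b9⊕b10⊕b11⊕b12⊕b13⊕b14⊕b15 = 1⊕1⊕1⊕0⊕1⊕0⊕0⊕1 = 1
Syndrome (s8...s1) = 1000 → position 8.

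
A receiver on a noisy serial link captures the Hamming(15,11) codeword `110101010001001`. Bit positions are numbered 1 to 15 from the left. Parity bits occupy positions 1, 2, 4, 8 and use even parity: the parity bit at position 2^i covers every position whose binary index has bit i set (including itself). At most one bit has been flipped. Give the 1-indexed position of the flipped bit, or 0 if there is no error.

10

s1: b1⊕b3⊕b5⊕b7⊕b9⊕b11⊕b13⊕b15 = 1⊕0⊕0⊕0⊕0⊕0⊕0⊕1 = 0
s2: b2⊕b3⊕b6⊕b7⊕b10⊕b11⊕b14⊕b15 = 1⊕0⊕1⊕0⊕0⊕0⊕0⊕1 = 1
s4: b4⊕b5⊕b6⊕b7⊕b12⊕b13⊕b14⊕b15 = 1⊕0⊕1⊕0⊕1⊕0⊕0⊕1 = 0
s8: b8⊕b9⊕b10⊕b11⊕b12⊕b13⊕b14⊕b15 = 1⊕0⊕0⊕0⊕1⊕0⊕0⊕1 = 1
Syndrome (s8...s1) = 1010 → position 10.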